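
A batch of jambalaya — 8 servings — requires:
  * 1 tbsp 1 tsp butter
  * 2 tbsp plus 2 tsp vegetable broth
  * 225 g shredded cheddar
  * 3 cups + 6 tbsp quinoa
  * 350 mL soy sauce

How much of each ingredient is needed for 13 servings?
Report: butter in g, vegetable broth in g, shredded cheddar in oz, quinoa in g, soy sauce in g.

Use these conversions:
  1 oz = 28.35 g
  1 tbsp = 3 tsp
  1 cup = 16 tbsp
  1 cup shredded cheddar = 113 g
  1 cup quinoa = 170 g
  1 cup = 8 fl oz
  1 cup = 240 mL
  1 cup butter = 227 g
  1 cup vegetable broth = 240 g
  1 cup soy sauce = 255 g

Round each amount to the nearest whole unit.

butter: 31 g; vegetable broth: 65 g; shredded cheddar: 13 oz; quinoa: 932 g; soy sauce: 604 g

Scaling factor: 13/8 = 1.625.
butter: (1 tbsp + 1 tsp = 4/3 tbsp) × 13/8 ÷ 16 tbsp/cup × 227 g/cup ≈ 31 g
vegetable broth: (2 tbsp + 2 tsp = 8/3 tbsp) × 13/8 ÷ 16 tbsp/cup × 240 g/cup = 65 g
shredded cheddar: 225 g × 13/8 ÷ 28.35 g/oz ≈ 13 oz
quinoa: (3 cup + 6 tbsp = 3.375 cup) × 13/8 × 170 g/cup ≈ 932 g
soy sauce: 350 mL × 13/8 ÷ 240 mL/cup × 255 g/cup ≈ 604 g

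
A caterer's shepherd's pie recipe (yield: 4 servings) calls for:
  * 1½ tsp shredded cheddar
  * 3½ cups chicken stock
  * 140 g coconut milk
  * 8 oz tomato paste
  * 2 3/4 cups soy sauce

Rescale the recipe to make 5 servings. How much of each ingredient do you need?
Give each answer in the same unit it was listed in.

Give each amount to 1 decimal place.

shredded cheddar: 1.9 tsp; chicken stock: 4.4 cup; coconut milk: 175.0 g; tomato paste: 10.0 oz; soy sauce: 3.4 cup

Scaling factor: 5/4 = 1.25.
shredded cheddar: 1.5 tsp × 5/4 ≈ 1.9 tsp
chicken stock: 3.5 cup × 5/4 ≈ 4.4 cup
coconut milk: 140 g × 5/4 = 175.0 g
tomato paste: 8 oz × 5/4 = 10.0 oz
soy sauce: 2.75 cup × 5/4 ≈ 3.4 cup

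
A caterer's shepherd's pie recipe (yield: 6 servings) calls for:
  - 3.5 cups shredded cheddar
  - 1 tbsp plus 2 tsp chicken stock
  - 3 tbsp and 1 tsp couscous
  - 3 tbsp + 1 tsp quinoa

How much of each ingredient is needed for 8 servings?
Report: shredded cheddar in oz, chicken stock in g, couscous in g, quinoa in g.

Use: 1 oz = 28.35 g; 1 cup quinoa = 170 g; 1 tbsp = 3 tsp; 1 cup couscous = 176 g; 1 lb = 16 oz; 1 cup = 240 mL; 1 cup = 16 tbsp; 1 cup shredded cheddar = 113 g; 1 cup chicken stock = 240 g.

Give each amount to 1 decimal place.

shredded cheddar: 18.6 oz; chicken stock: 33.3 g; couscous: 48.9 g; quinoa: 47.2 g

Scaling factor: 8/6 = 4/3.
shredded cheddar: 3.5 cup × 4/3 × 113 g/cup ÷ 28.35 g/oz ≈ 18.6 oz
chicken stock: (1 tbsp + 2 tsp = 5/3 tbsp) × 4/3 ÷ 16 tbsp/cup × 240 g/cup ≈ 33.3 g
couscous: (3 tbsp + 1 tsp = 10/3 tbsp) × 4/3 ÷ 16 tbsp/cup × 176 g/cup ≈ 48.9 g
quinoa: (3 tbsp + 1 tsp = 10/3 tbsp) × 4/3 ÷ 16 tbsp/cup × 170 g/cup ≈ 47.2 g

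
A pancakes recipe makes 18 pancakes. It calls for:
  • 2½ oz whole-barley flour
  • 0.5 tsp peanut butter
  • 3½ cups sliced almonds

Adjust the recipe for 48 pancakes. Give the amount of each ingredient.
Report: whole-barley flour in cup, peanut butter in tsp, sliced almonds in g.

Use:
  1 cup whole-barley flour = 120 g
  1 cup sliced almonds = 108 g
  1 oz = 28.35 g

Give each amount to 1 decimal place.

whole-barley flour: 1.6 cup; peanut butter: 1.3 tsp; sliced almonds: 1008.0 g

Scaling factor: 48/18 = 8/3.
whole-barley flour: 2.5 oz × 8/3 × 28.35 g/oz ÷ 120 g/cup ≈ 1.6 cup
peanut butter: 0.5 tsp × 8/3 ≈ 1.3 tsp
sliced almonds: 3.5 cup × 8/3 × 108 g/cup = 1008.0 g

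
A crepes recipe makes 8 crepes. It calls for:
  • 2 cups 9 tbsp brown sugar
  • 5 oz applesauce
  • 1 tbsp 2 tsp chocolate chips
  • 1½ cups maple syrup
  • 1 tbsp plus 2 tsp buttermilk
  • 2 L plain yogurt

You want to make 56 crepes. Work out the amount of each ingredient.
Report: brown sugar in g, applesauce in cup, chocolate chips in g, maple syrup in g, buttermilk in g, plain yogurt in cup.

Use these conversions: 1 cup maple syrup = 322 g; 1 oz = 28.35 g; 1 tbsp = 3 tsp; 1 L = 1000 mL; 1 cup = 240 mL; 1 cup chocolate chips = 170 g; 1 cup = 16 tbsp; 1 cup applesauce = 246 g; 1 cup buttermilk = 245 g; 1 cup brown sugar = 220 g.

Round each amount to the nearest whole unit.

brown sugar: 3946 g; applesauce: 4 cup; chocolate chips: 124 g; maple syrup: 3381 g; buttermilk: 179 g; plain yogurt: 58 cup

Scaling factor: 56/8 = 7.
brown sugar: (2 cup + 9 tbsp = 2.5625 cup) × 7 × 220 g/cup ≈ 3946 g
applesauce: 5 oz × 7 × 28.35 g/oz ÷ 246 g/cup ≈ 4 cup
chocolate chips: (1 tbsp + 2 tsp = 5/3 tbsp) × 7 ÷ 16 tbsp/cup × 170 g/cup ≈ 124 g
maple syrup: 1.5 cup × 7 × 322 g/cup = 3381 g
buttermilk: (1 tbsp + 2 tsp = 5/3 tbsp) × 7 ÷ 16 tbsp/cup × 245 g/cup ≈ 179 g
plain yogurt: 2 L × 7 × 1000 mL/L ÷ 240 mL/cup ≈ 58 cup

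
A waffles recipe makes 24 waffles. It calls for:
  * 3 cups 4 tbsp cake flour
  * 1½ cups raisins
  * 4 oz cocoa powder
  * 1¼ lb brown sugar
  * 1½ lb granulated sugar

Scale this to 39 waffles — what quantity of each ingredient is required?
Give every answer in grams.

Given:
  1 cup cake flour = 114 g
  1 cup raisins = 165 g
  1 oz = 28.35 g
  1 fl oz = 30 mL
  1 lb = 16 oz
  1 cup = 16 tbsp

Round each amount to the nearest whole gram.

cake flour: 602 g; raisins: 402 g; cocoa powder: 184 g; brown sugar: 921 g; granulated sugar: 1106 g

Scaling factor: 39/24 = 13/8 = 1.625.
cake flour: (3 cup + 4 tbsp = 3.25 cup) × 13/8 × 114 g/cup ≈ 602 g
raisins: 1.5 cup × 13/8 × 165 g/cup ≈ 402 g
cocoa powder: 4 oz × 13/8 × 28.35 g/oz ≈ 184 g
brown sugar: 1.25 lb × 13/8 × 16 oz/lb × 28.35 g/oz ≈ 921 g
granulated sugar: 1.5 lb × 13/8 × 16 oz/lb × 28.35 g/oz ≈ 1106 g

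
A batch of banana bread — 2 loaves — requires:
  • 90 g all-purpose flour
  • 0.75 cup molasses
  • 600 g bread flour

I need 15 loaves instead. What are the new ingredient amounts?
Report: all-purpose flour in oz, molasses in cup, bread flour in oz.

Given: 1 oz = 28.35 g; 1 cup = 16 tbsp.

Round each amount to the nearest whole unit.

Scaling factor: 15/2 = 7.5.
all-purpose flour: 90 g × 15/2 ÷ 28.35 g/oz ≈ 24 oz
molasses: 0.75 cup × 15/2 ≈ 6 cup
bread flour: 600 g × 15/2 ÷ 28.35 g/oz ≈ 159 oz

all-purpose flour: 24 oz; molasses: 6 cup; bread flour: 159 oz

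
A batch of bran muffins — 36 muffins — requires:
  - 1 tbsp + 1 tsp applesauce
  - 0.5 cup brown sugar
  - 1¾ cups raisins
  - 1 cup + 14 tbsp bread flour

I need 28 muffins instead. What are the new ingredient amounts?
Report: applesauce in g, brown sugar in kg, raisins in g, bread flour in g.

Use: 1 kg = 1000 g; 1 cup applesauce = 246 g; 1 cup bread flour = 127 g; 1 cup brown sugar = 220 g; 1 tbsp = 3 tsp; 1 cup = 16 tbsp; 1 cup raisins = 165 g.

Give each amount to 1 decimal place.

applesauce: 15.9 g; brown sugar: 0.1 kg; raisins: 224.6 g; bread flour: 185.2 g

Scaling factor: 28/36 = 7/9.
applesauce: (1 tbsp + 1 tsp = 4/3 tbsp) × 7/9 ÷ 16 tbsp/cup × 246 g/cup ≈ 15.9 g
brown sugar: 0.5 cup × 7/9 × 220 g/cup ÷ 1000 g/kg ≈ 0.1 kg
raisins: 1.75 cup × 7/9 × 165 g/cup ≈ 224.6 g
bread flour: (1 cup + 14 tbsp = 1.875 cup) × 7/9 × 127 g/cup ≈ 185.2 g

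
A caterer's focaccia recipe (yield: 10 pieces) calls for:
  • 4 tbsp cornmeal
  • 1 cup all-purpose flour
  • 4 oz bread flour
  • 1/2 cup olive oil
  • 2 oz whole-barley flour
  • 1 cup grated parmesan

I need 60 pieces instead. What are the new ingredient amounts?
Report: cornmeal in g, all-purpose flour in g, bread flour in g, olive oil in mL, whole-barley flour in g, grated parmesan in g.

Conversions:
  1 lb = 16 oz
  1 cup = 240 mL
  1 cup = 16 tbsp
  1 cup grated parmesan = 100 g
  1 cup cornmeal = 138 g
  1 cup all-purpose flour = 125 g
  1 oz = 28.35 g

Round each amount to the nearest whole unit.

cornmeal: 207 g; all-purpose flour: 750 g; bread flour: 680 g; olive oil: 720 mL; whole-barley flour: 340 g; grated parmesan: 600 g

Scaling factor: 60/10 = 6.
cornmeal: 4 tbsp × 6 ÷ 16 tbsp/cup × 138 g/cup = 207 g
all-purpose flour: 1 cup × 6 × 125 g/cup = 750 g
bread flour: 4 oz × 6 × 28.35 g/oz ≈ 680 g
olive oil: 0.5 cup × 6 × 240 mL/cup = 720 mL
whole-barley flour: 2 oz × 6 × 28.35 g/oz ≈ 340 g
grated parmesan: 1 cup × 6 × 100 g/cup = 600 g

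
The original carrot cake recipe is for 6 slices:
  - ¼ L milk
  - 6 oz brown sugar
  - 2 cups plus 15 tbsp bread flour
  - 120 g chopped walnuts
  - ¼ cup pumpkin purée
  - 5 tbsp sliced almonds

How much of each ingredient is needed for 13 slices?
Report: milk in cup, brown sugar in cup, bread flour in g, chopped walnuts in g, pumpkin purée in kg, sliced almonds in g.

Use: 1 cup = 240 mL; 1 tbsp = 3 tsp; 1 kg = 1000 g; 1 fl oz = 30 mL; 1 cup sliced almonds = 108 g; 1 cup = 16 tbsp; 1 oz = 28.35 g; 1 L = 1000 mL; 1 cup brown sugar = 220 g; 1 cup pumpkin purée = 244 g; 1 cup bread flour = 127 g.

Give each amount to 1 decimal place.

milk: 2.3 cup; brown sugar: 1.7 cup; bread flour: 808.3 g; chopped walnuts: 260.0 g; pumpkin purée: 0.1 kg; sliced almonds: 73.1 g

Scaling factor: 13/6.
milk: 0.25 L × 13/6 × 1000 mL/L ÷ 240 mL/cup ≈ 2.3 cup
brown sugar: 6 oz × 13/6 × 28.35 g/oz ÷ 220 g/cup ≈ 1.7 cup
bread flour: (2 cup + 15 tbsp = 2.9375 cup) × 13/6 × 127 g/cup ≈ 808.3 g
chopped walnuts: 120 g × 13/6 = 260.0 g
pumpkin purée: 0.25 cup × 13/6 × 244 g/cup ÷ 1000 g/kg ≈ 0.1 kg
sliced almonds: 5 tbsp × 13/6 ÷ 16 tbsp/cup × 108 g/cup ≈ 73.1 g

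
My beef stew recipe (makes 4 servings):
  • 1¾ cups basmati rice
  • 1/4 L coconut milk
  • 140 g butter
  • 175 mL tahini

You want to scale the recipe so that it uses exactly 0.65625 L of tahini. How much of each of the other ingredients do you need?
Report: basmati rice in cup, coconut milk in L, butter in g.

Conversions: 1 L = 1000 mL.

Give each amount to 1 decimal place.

The original recipe has 0.175 L of tahini, so the scaling factor is 0.65625 ÷ 0.175 = 15/4 = 3.75.
basmati rice: 1.75 cup × 15/4 ≈ 6.6 cup
coconut milk: 0.25 L × 15/4 ≈ 0.9 L
butter: 140 g × 15/4 = 525.0 g

basmati rice: 6.6 cup; coconut milk: 0.9 L; butter: 525.0 g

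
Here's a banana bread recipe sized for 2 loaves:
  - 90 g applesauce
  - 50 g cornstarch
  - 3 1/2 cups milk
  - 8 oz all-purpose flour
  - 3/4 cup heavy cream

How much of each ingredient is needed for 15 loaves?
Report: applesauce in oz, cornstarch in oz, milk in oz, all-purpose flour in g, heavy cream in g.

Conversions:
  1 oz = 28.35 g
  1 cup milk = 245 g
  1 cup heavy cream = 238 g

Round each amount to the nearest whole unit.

Scaling factor: 15/2 = 7.5.
applesauce: 90 g × 15/2 ÷ 28.35 g/oz ≈ 24 oz
cornstarch: 50 g × 15/2 ÷ 28.35 g/oz ≈ 13 oz
milk: 3.5 cup × 15/2 × 245 g/cup ÷ 28.35 g/oz ≈ 227 oz
all-purpose flour: 8 oz × 15/2 × 28.35 g/oz = 1701 g
heavy cream: 0.75 cup × 15/2 × 238 g/cup ≈ 1339 g

applesauce: 24 oz; cornstarch: 13 oz; milk: 227 oz; all-purpose flour: 1701 g; heavy cream: 1339 g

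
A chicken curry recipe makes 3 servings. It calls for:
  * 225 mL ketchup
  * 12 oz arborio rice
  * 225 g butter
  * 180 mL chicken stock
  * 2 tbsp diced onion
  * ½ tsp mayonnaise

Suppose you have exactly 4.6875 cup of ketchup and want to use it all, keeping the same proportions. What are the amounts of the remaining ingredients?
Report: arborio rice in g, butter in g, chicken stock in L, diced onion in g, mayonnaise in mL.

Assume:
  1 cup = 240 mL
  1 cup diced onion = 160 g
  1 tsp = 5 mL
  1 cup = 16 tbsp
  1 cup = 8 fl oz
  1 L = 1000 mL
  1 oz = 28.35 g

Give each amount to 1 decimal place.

arborio rice: 1701.0 g; butter: 1125.0 g; chicken stock: 0.9 L; diced onion: 100.0 g; mayonnaise: 12.5 mL

The original recipe has 0.9375 cup of ketchup, so the scaling factor is 4.6875 ÷ 0.9375 = 5.
arborio rice: 12 oz × 5 × 28.35 g/oz = 1701.0 g
butter: 225 g × 5 = 1125.0 g
chicken stock: 180 mL × 5 ÷ 1000 mL/L = 0.9 L
diced onion: 2 tbsp × 5 ÷ 16 tbsp/cup × 160 g/cup = 100.0 g
mayonnaise: 0.5 tsp × 5 × 5 mL/tsp = 12.5 mL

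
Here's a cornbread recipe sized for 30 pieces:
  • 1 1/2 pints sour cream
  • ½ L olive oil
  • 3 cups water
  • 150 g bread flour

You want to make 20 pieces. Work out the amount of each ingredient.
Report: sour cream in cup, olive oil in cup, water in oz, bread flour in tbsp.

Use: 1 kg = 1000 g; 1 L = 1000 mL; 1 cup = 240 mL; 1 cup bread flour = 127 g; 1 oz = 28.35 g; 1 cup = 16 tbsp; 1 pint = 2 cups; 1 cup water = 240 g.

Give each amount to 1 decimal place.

sour cream: 2.0 cup; olive oil: 1.4 cup; water: 16.9 oz; bread flour: 12.6 tbsp

Scaling factor: 20/30 = 2/3.
sour cream: 1.5 pint × 2/3 × 2 cup/pint = 2.0 cup
olive oil: 0.5 L × 2/3 × 1000 mL/L ÷ 240 mL/cup ≈ 1.4 cup
water: 3 cup × 2/3 × 240 g/cup ÷ 28.35 g/oz ≈ 16.9 oz
bread flour: 150 g × 2/3 ÷ 127 g/cup × 16 tbsp/cup ≈ 12.6 tbsp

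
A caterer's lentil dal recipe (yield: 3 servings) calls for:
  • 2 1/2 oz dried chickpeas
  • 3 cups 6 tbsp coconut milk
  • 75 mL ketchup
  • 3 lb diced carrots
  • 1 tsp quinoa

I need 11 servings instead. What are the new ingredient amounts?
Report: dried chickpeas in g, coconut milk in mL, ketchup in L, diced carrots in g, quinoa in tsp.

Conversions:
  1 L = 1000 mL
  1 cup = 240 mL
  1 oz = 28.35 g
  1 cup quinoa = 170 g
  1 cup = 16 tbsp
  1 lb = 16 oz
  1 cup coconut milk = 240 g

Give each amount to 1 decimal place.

dried chickpeas: 259.9 g; coconut milk: 2970.0 mL; ketchup: 0.3 L; diced carrots: 4989.6 g; quinoa: 3.7 tsp

Scaling factor: 11/3.
dried chickpeas: 2.5 oz × 11/3 × 28.35 g/oz ≈ 259.9 g
coconut milk: (3 cup + 6 tbsp = 3.375 cup) × 11/3 × 240 mL/cup = 2970.0 mL
ketchup: 75 mL × 11/3 ÷ 1000 mL/L ≈ 0.3 L
diced carrots: 3 lb × 11/3 × 16 oz/lb × 28.35 g/oz = 4989.6 g
quinoa: 1 tsp × 11/3 ≈ 3.7 tsp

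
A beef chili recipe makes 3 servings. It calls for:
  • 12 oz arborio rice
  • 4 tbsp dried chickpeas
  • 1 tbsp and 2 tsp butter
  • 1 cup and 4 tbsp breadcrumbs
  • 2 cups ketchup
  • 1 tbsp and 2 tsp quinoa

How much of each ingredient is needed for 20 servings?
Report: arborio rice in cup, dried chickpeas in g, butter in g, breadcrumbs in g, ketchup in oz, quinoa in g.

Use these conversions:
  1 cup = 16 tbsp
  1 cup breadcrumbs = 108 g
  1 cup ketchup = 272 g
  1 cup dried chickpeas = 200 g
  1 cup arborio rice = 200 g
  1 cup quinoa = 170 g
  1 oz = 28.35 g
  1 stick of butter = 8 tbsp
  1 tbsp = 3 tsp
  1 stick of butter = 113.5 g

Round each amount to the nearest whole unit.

Scaling factor: 20/3.
arborio rice: 12 oz × 20/3 × 28.35 g/oz ÷ 200 g/cup ≈ 11 cup
dried chickpeas: 4 tbsp × 20/3 ÷ 16 tbsp/cup × 200 g/cup ≈ 333 g
butter: (1 tbsp + 2 tsp = 5/3 tbsp) × 20/3 ÷ 8 tbsp/stick × 113.5 g/stick ≈ 158 g
breadcrumbs: (1 cup + 4 tbsp = 1.25 cup) × 20/3 × 108 g/cup = 900 g
ketchup: 2 cup × 20/3 × 272 g/cup ÷ 28.35 g/oz ≈ 128 oz
quinoa: (1 tbsp + 2 tsp = 5/3 tbsp) × 20/3 ÷ 16 tbsp/cup × 170 g/cup ≈ 118 g

arborio rice: 11 cup; dried chickpeas: 333 g; butter: 158 g; breadcrumbs: 900 g; ketchup: 128 oz; quinoa: 118 g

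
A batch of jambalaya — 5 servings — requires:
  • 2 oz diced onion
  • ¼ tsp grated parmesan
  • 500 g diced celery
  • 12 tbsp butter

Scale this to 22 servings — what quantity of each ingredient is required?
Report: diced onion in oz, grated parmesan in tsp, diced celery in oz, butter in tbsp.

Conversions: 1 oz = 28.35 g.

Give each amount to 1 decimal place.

diced onion: 8.8 oz; grated parmesan: 1.1 tsp; diced celery: 77.6 oz; butter: 52.8 tbsp

Scaling factor: 22/5 = 4.4.
diced onion: 2 oz × 22/5 = 8.8 oz
grated parmesan: 0.25 tsp × 22/5 = 1.1 tsp
diced celery: 500 g × 22/5 ÷ 28.35 g/oz ≈ 77.6 oz
butter: 12 tbsp × 22/5 = 52.8 tbsp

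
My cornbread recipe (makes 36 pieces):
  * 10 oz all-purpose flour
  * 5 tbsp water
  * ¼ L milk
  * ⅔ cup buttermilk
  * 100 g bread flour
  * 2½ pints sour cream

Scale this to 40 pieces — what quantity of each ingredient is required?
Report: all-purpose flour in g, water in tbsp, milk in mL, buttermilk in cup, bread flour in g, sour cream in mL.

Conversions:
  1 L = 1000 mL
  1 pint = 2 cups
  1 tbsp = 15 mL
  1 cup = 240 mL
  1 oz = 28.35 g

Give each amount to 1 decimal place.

Scaling factor: 40/36 = 10/9.
all-purpose flour: 10 oz × 10/9 × 28.35 g/oz = 315.0 g
water: 5 tbsp × 10/9 ≈ 5.6 tbsp
milk: 0.25 L × 10/9 × 1000 mL/L ≈ 277.8 mL
buttermilk: 2/3 cup × 10/9 ≈ 0.7 cup
bread flour: 100 g × 10/9 ≈ 111.1 g
sour cream: 2.5 pint × 10/9 × 2 cup/pint × 240 mL/cup ≈ 1333.3 mL

all-purpose flour: 315.0 g; water: 5.6 tbsp; milk: 277.8 mL; buttermilk: 0.7 cup; bread flour: 111.1 g; sour cream: 1333.3 mL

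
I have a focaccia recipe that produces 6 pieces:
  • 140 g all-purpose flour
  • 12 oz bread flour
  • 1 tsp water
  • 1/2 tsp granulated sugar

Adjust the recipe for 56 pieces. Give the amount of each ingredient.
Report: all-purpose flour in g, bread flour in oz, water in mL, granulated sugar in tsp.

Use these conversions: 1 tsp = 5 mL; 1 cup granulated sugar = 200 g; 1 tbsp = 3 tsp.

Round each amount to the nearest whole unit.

Scaling factor: 56/6 = 28/3.
all-purpose flour: 140 g × 28/3 ≈ 1307 g
bread flour: 12 oz × 28/3 = 112 oz
water: 1 tsp × 28/3 × 5 mL/tsp ≈ 47 mL
granulated sugar: 0.5 tsp × 28/3 ≈ 5 tsp

all-purpose flour: 1307 g; bread flour: 112 oz; water: 47 mL; granulated sugar: 5 tsp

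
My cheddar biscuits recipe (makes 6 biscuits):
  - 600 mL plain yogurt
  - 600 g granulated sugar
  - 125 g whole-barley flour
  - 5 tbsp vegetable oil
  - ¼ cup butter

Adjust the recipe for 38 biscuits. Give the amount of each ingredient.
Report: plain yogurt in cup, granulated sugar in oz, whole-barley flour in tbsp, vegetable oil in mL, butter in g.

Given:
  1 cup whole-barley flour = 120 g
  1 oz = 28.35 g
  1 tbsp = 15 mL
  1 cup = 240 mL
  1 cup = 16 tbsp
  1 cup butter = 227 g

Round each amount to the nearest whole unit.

Scaling factor: 38/6 = 19/3.
plain yogurt: 600 mL × 19/3 ÷ 240 mL/cup ≈ 16 cup
granulated sugar: 600 g × 19/3 ÷ 28.35 g/oz ≈ 134 oz
whole-barley flour: 125 g × 19/3 ÷ 120 g/cup × 16 tbsp/cup ≈ 106 tbsp
vegetable oil: 5 tbsp × 19/3 × 15 mL/tbsp = 475 mL
butter: 0.25 cup × 19/3 × 227 g/cup ≈ 359 g

plain yogurt: 16 cup; granulated sugar: 134 oz; whole-barley flour: 106 tbsp; vegetable oil: 475 mL; butter: 359 g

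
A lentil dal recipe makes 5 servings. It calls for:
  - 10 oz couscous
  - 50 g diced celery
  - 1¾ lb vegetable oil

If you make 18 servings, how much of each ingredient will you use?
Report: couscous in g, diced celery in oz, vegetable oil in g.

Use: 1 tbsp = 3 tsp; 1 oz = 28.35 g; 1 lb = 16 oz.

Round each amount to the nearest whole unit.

couscous: 1021 g; diced celery: 6 oz; vegetable oil: 2858 g

Scaling factor: 18/5 = 3.6.
couscous: 10 oz × 18/5 × 28.35 g/oz ≈ 1021 g
diced celery: 50 g × 18/5 ÷ 28.35 g/oz ≈ 6 oz
vegetable oil: 1.75 lb × 18/5 × 16 oz/lb × 28.35 g/oz ≈ 2858 g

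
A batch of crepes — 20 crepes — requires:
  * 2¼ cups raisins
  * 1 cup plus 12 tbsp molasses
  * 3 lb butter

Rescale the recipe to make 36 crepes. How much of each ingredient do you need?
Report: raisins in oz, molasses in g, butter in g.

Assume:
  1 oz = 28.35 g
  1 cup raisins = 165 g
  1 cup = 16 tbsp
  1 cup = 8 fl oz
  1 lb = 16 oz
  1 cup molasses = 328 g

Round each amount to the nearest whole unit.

raisins: 24 oz; molasses: 1033 g; butter: 2449 g

Scaling factor: 36/20 = 9/5 = 1.8.
raisins: 2.25 cup × 9/5 × 165 g/cup ÷ 28.35 g/oz ≈ 24 oz
molasses: (1 cup + 12 tbsp = 1.75 cup) × 9/5 × 328 g/cup ≈ 1033 g
butter: 3 lb × 9/5 × 16 oz/lb × 28.35 g/oz ≈ 2449 g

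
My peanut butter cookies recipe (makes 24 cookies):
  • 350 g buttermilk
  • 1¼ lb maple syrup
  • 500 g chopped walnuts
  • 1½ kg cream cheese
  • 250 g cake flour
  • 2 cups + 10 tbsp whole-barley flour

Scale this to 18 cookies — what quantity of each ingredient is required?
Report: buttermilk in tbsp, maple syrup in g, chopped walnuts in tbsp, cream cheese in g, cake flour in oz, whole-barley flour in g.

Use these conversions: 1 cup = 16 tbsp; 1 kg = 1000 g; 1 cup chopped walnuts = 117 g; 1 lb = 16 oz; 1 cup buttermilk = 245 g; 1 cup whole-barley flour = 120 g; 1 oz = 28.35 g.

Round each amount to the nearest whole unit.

Scaling factor: 18/24 = 3/4 = 0.75.
buttermilk: 350 g × 3/4 ÷ 245 g/cup × 16 tbsp/cup ≈ 17 tbsp
maple syrup: 1.25 lb × 3/4 × 16 oz/lb × 28.35 g/oz ≈ 425 g
chopped walnuts: 500 g × 3/4 ÷ 117 g/cup × 16 tbsp/cup ≈ 51 tbsp
cream cheese: 1.5 kg × 3/4 × 1000 g/kg = 1125 g
cake flour: 250 g × 3/4 ÷ 28.35 g/oz ≈ 7 oz
whole-barley flour: (2 cup + 10 tbsp = 2.625 cup) × 3/4 × 120 g/cup ≈ 236 g

buttermilk: 17 tbsp; maple syrup: 425 g; chopped walnuts: 51 tbsp; cream cheese: 1125 g; cake flour: 7 oz; whole-barley flour: 236 g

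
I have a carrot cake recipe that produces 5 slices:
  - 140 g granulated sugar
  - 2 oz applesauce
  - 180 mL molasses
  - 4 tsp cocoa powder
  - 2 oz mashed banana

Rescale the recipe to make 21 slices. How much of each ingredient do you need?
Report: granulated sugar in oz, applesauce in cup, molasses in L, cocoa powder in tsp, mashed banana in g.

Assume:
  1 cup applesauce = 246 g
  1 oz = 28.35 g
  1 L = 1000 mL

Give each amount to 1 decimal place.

granulated sugar: 20.7 oz; applesauce: 1.0 cup; molasses: 0.8 L; cocoa powder: 16.8 tsp; mashed banana: 238.1 g

Scaling factor: 21/5 = 4.2.
granulated sugar: 140 g × 21/5 ÷ 28.35 g/oz ≈ 20.7 oz
applesauce: 2 oz × 21/5 × 28.35 g/oz ÷ 246 g/cup ≈ 1.0 cup
molasses: 180 mL × 21/5 ÷ 1000 mL/L ≈ 0.8 L
cocoa powder: 4 tsp × 21/5 = 16.8 tsp
mashed banana: 2 oz × 21/5 × 28.35 g/oz ≈ 238.1 g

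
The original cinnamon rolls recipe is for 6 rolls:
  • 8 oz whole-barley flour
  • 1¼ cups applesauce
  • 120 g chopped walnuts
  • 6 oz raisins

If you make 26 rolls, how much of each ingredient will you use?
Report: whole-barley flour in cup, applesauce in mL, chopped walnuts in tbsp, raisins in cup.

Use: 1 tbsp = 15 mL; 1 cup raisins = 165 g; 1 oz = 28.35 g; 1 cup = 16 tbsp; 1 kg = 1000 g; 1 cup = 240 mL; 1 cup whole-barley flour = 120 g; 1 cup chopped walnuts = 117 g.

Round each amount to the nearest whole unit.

whole-barley flour: 8 cup; applesauce: 1300 mL; chopped walnuts: 71 tbsp; raisins: 4 cup

Scaling factor: 26/6 = 13/3.
whole-barley flour: 8 oz × 13/3 × 28.35 g/oz ÷ 120 g/cup ≈ 8 cup
applesauce: 1.25 cup × 13/3 × 240 mL/cup = 1300 mL
chopped walnuts: 120 g × 13/3 ÷ 117 g/cup × 16 tbsp/cup ≈ 71 tbsp
raisins: 6 oz × 13/3 × 28.35 g/oz ÷ 165 g/cup ≈ 4 cup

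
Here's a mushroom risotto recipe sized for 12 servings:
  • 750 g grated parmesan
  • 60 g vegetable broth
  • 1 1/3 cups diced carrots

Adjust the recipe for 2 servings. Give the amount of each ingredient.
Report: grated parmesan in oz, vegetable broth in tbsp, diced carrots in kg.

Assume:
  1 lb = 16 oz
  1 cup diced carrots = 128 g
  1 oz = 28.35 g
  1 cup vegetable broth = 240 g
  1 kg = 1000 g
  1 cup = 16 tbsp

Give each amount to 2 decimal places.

Scaling factor: 2/12 = 1/6.
grated parmesan: 750 g × 1/6 ÷ 28.35 g/oz ≈ 4.41 oz
vegetable broth: 60 g × 1/6 ÷ 240 g/cup × 16 tbsp/cup ≈ 0.67 tbsp
diced carrots: 4/3 cup × 1/6 × 128 g/cup ÷ 1000 g/kg ≈ 0.03 kg

grated parmesan: 4.41 oz; vegetable broth: 0.67 tbsp; diced carrots: 0.03 kg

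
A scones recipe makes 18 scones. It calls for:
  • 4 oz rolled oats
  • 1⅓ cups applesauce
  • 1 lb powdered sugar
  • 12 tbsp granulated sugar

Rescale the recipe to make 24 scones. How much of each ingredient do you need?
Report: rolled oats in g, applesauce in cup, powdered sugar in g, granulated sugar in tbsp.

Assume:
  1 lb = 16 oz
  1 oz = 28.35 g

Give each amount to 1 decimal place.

Scaling factor: 24/18 = 4/3.
rolled oats: 4 oz × 4/3 × 28.35 g/oz = 151.2 g
applesauce: 4/3 cup × 4/3 ≈ 1.8 cup
powdered sugar: 1 lb × 4/3 × 16 oz/lb × 28.35 g/oz = 604.8 g
granulated sugar: 12 tbsp × 4/3 = 16.0 tbsp

rolled oats: 151.2 g; applesauce: 1.8 cup; powdered sugar: 604.8 g; granulated sugar: 16.0 tbsp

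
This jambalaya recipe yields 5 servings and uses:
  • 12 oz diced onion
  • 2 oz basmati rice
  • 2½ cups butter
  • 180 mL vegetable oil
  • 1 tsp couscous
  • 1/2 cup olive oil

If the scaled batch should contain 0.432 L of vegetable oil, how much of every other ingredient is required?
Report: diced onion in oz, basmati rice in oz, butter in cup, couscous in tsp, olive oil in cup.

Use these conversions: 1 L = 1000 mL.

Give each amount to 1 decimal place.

The original recipe has 0.18 L of vegetable oil, so the scaling factor is 0.432 ÷ 0.18 = 12/5 = 2.4.
diced onion: 12 oz × 12/5 = 28.8 oz
basmati rice: 2 oz × 12/5 = 4.8 oz
butter: 2.5 cup × 12/5 = 6.0 cup
couscous: 1 tsp × 12/5 = 2.4 tsp
olive oil: 0.5 cup × 12/5 = 1.2 cup

diced onion: 28.8 oz; basmati rice: 4.8 oz; butter: 6.0 cup; couscous: 2.4 tsp; olive oil: 1.2 cup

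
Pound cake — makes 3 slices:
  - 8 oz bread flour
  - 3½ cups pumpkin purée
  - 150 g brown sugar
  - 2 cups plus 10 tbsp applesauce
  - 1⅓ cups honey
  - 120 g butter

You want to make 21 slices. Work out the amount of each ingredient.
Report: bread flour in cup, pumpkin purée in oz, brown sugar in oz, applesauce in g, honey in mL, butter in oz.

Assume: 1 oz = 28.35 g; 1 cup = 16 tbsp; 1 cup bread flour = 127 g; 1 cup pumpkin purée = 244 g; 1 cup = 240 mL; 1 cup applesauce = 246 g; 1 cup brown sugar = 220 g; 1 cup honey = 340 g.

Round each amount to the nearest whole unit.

Scaling factor: 21/3 = 7.
bread flour: 8 oz × 7 × 28.35 g/oz ÷ 127 g/cup ≈ 13 cup
pumpkin purée: 3.5 cup × 7 × 244 g/cup ÷ 28.35 g/oz ≈ 211 oz
brown sugar: 150 g × 7 ÷ 28.35 g/oz ≈ 37 oz
applesauce: (2 cup + 10 tbsp = 2.625 cup) × 7 × 246 g/cup ≈ 4520 g
honey: 4/3 cup × 7 × 240 mL/cup = 2240 mL
butter: 120 g × 7 ÷ 28.35 g/oz ≈ 30 oz

bread flour: 13 cup; pumpkin purée: 211 oz; brown sugar: 37 oz; applesauce: 4520 g; honey: 2240 mL; butter: 30 oz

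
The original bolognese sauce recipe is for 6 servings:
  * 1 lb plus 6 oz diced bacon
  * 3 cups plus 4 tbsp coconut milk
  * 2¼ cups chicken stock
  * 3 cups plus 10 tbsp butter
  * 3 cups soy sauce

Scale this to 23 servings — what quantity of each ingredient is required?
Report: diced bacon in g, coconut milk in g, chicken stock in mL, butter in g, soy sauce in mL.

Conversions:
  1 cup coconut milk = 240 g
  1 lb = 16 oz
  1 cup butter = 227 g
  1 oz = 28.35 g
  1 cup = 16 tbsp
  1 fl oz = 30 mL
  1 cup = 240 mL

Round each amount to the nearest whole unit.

diced bacon: 2391 g; coconut milk: 2990 g; chicken stock: 2070 mL; butter: 3154 g; soy sauce: 2760 mL

Scaling factor: 23/6.
diced bacon: (1 lb + 6 oz = 1.375 lb) × 23/6 × 16 oz/lb × 28.35 g/oz ≈ 2391 g
coconut milk: (3 cup + 4 tbsp = 3.25 cup) × 23/6 × 240 g/cup = 2990 g
chicken stock: 2.25 cup × 23/6 × 240 mL/cup = 2070 mL
butter: (3 cup + 10 tbsp = 3.625 cup) × 23/6 × 227 g/cup ≈ 3154 g
soy sauce: 3 cup × 23/6 × 240 mL/cup = 2760 mL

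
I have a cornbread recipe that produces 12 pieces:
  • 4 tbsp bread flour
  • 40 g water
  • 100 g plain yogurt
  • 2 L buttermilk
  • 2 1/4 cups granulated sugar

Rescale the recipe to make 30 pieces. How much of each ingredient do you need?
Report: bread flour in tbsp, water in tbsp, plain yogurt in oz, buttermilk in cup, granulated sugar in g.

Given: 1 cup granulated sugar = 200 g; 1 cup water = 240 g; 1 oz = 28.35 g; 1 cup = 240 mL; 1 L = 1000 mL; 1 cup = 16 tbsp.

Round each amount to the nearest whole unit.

Scaling factor: 30/12 = 5/2 = 2.5.
bread flour: 4 tbsp × 5/2 = 10 tbsp
water: 40 g × 5/2 ÷ 240 g/cup × 16 tbsp/cup ≈ 7 tbsp
plain yogurt: 100 g × 5/2 ÷ 28.35 g/oz ≈ 9 oz
buttermilk: 2 L × 5/2 × 1000 mL/L ÷ 240 mL/cup ≈ 21 cup
granulated sugar: 2.25 cup × 5/2 × 200 g/cup = 1125 g

bread flour: 10 tbsp; water: 7 tbsp; plain yogurt: 9 oz; buttermilk: 21 cup; granulated sugar: 1125 g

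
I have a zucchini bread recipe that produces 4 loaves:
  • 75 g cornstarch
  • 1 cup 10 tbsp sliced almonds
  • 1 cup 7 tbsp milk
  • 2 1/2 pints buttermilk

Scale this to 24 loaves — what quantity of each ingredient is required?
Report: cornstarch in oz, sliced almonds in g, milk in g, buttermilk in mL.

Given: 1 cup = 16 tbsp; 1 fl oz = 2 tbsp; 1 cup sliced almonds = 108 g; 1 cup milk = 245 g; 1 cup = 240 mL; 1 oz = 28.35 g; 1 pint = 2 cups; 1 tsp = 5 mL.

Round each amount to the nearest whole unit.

cornstarch: 16 oz; sliced almonds: 1053 g; milk: 2113 g; buttermilk: 7200 mL

Scaling factor: 24/4 = 6.
cornstarch: 75 g × 6 ÷ 28.35 g/oz ≈ 16 oz
sliced almonds: (1 cup + 10 tbsp = 1.625 cup) × 6 × 108 g/cup = 1053 g
milk: (1 cup + 7 tbsp = 1.4375 cup) × 6 × 245 g/cup ≈ 2113 g
buttermilk: 2.5 pint × 6 × 2 cup/pint × 240 mL/cup = 7200 mL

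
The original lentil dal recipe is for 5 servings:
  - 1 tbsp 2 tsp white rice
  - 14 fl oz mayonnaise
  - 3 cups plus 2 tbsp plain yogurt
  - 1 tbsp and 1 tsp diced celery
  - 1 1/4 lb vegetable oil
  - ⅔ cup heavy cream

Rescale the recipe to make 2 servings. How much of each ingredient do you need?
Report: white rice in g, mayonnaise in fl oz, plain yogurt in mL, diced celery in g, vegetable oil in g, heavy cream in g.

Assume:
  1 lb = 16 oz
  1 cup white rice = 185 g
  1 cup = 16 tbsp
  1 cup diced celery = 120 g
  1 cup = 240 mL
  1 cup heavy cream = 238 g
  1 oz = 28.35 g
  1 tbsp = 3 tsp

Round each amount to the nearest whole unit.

white rice: 8 g; mayonnaise: 6 fl oz; plain yogurt: 300 mL; diced celery: 4 g; vegetable oil: 227 g; heavy cream: 63 g

Scaling factor: 2/5 = 0.4.
white rice: (1 tbsp + 2 tsp = 5/3 tbsp) × 2/5 ÷ 16 tbsp/cup × 185 g/cup ≈ 8 g
mayonnaise: 14 fl oz × 2/5 ≈ 6 fl oz
plain yogurt: (3 cup + 2 tbsp = 3.125 cup) × 2/5 × 240 mL/cup = 300 mL
diced celery: (1 tbsp + 1 tsp = 4/3 tbsp) × 2/5 ÷ 16 tbsp/cup × 120 g/cup = 4 g
vegetable oil: 1.25 lb × 2/5 × 16 oz/lb × 28.35 g/oz ≈ 227 g
heavy cream: 2/3 cup × 2/5 × 238 g/cup ≈ 63 g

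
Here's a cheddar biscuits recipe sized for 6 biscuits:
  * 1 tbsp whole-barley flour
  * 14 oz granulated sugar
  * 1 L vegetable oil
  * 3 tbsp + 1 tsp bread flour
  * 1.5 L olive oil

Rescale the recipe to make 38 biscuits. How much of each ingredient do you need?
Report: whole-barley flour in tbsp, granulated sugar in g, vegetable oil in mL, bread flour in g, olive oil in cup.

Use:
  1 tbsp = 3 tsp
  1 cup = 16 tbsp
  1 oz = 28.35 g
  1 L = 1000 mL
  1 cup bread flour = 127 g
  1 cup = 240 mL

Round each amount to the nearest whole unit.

Scaling factor: 38/6 = 19/3.
whole-barley flour: 1 tbsp × 19/3 ≈ 6 tbsp
granulated sugar: 14 oz × 19/3 × 28.35 g/oz ≈ 2514 g
vegetable oil: 1 L × 19/3 × 1000 mL/L ≈ 6333 mL
bread flour: (3 tbsp + 1 tsp = 10/3 tbsp) × 19/3 ÷ 16 tbsp/cup × 127 g/cup ≈ 168 g
olive oil: 1.5 L × 19/3 × 1000 mL/L ÷ 240 mL/cup ≈ 40 cup

whole-barley flour: 6 tbsp; granulated sugar: 2514 g; vegetable oil: 6333 mL; bread flour: 168 g; olive oil: 40 cup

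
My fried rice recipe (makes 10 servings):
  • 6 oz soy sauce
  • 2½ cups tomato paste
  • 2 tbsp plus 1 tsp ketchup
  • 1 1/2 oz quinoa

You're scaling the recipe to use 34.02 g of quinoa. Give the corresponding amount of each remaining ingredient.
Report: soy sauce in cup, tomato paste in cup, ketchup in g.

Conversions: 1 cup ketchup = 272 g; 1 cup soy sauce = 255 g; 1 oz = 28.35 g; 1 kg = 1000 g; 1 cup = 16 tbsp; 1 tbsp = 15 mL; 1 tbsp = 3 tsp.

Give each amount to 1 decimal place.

soy sauce: 0.5 cup; tomato paste: 2.0 cup; ketchup: 31.7 g

The original recipe has 42.525 g of quinoa, so the scaling factor is 34.02 ÷ 42.525 = 4/5 = 0.8.
soy sauce: 6 oz × 4/5 × 28.35 g/oz ÷ 255 g/cup ≈ 0.5 cup
tomato paste: 2.5 cup × 4/5 = 2.0 cup
ketchup: (2 tbsp + 1 tsp = 7/3 tbsp) × 4/5 ÷ 16 tbsp/cup × 272 g/cup ≈ 31.7 g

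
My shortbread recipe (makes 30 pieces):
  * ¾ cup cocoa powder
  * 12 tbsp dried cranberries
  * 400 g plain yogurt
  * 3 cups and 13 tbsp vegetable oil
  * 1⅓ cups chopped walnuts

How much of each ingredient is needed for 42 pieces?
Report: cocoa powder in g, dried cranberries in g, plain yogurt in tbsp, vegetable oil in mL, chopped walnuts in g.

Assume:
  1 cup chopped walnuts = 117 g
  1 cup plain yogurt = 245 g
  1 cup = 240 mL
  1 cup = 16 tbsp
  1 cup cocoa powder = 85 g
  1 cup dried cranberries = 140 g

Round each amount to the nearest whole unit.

cocoa powder: 89 g; dried cranberries: 147 g; plain yogurt: 37 tbsp; vegetable oil: 1281 mL; chopped walnuts: 218 g

Scaling factor: 42/30 = 7/5 = 1.4.
cocoa powder: 0.75 cup × 7/5 × 85 g/cup ≈ 89 g
dried cranberries: 12 tbsp × 7/5 ÷ 16 tbsp/cup × 140 g/cup = 147 g
plain yogurt: 400 g × 7/5 ÷ 245 g/cup × 16 tbsp/cup ≈ 37 tbsp
vegetable oil: (3 cup + 13 tbsp = 3.8125 cup) × 7/5 × 240 mL/cup = 1281 mL
chopped walnuts: 4/3 cup × 7/5 × 117 g/cup ≈ 218 g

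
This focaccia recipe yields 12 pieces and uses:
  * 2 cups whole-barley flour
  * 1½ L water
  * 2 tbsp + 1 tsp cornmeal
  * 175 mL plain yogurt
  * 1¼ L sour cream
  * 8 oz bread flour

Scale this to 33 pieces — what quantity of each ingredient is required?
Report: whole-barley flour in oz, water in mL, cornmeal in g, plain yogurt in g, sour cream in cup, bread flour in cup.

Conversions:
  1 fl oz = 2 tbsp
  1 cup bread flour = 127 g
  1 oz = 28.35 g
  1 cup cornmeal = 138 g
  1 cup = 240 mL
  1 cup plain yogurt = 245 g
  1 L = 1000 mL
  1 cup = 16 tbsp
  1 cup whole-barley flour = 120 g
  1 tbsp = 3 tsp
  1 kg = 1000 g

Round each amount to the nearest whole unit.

Scaling factor: 33/12 = 11/4 = 2.75.
whole-barley flour: 2 cup × 11/4 × 120 g/cup ÷ 28.35 g/oz ≈ 23 oz
water: 1.5 L × 11/4 × 1000 mL/L = 4125 mL
cornmeal: (2 tbsp + 1 tsp = 7/3 tbsp) × 11/4 ÷ 16 tbsp/cup × 138 g/cup ≈ 55 g
plain yogurt: 175 mL × 11/4 ÷ 240 mL/cup × 245 g/cup ≈ 491 g
sour cream: 1.25 L × 11/4 × 1000 mL/L ÷ 240 mL/cup ≈ 14 cup
bread flour: 8 oz × 11/4 × 28.35 g/oz ÷ 127 g/cup ≈ 5 cup

whole-barley flour: 23 oz; water: 4125 mL; cornmeal: 55 g; plain yogurt: 491 g; sour cream: 14 cup; bread flour: 5 cup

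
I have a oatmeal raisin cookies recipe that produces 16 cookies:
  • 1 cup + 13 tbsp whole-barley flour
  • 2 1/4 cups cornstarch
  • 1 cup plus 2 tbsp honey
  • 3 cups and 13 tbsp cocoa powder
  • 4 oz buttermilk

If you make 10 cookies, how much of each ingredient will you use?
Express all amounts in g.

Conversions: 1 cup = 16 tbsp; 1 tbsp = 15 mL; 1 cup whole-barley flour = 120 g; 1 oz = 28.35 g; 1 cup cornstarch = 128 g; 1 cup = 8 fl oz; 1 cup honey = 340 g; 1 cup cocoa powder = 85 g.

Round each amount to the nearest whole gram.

Scaling factor: 10/16 = 5/8 = 0.625.
whole-barley flour: (1 cup + 13 tbsp = 1.8125 cup) × 5/8 × 120 g/cup ≈ 136 g
cornstarch: 2.25 cup × 5/8 × 128 g/cup = 180 g
honey: (1 cup + 2 tbsp = 1.125 cup) × 5/8 × 340 g/cup ≈ 239 g
cocoa powder: (3 cup + 13 tbsp = 3.8125 cup) × 5/8 × 85 g/cup ≈ 203 g
buttermilk: 4 oz × 5/8 × 28.35 g/oz ≈ 71 g

whole-barley flour: 136 g; cornstarch: 180 g; honey: 239 g; cocoa powder: 203 g; buttermilk: 71 g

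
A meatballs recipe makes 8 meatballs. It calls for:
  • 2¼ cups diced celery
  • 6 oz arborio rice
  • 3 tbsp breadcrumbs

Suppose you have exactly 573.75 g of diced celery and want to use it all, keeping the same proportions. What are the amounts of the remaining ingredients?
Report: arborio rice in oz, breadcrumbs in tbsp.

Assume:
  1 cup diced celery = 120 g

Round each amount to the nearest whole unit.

The original recipe has 270 g of diced celery, so the scaling factor is 573.75 ÷ 270 = 17/8 = 2.125.
arborio rice: 6 oz × 17/8 ≈ 13 oz
breadcrumbs: 3 tbsp × 17/8 ≈ 6 tbsp

arborio rice: 13 oz; breadcrumbs: 6 tbsp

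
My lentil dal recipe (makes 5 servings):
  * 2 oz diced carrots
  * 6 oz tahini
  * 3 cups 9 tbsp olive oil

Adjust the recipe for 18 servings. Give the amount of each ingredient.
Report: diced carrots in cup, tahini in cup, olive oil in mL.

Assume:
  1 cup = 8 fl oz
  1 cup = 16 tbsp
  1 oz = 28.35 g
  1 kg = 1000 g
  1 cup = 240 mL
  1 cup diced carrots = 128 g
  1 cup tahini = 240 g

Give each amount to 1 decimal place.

Scaling factor: 18/5 = 3.6.
diced carrots: 2 oz × 18/5 × 28.35 g/oz ÷ 128 g/cup ≈ 1.6 cup
tahini: 6 oz × 18/5 × 28.35 g/oz ÷ 240 g/cup ≈ 2.6 cup
olive oil: (3 cup + 9 tbsp = 3.5625 cup) × 18/5 × 240 mL/cup = 3078.0 mL

diced carrots: 1.6 cup; tahini: 2.6 cup; olive oil: 3078.0 mL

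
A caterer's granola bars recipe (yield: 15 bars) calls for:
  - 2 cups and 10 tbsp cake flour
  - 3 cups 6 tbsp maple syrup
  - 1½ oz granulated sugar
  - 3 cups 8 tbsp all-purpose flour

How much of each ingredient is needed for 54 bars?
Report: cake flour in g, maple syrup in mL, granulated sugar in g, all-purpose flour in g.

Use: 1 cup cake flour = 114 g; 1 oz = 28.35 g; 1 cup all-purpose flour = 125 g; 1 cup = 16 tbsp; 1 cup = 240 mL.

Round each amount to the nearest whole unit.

Scaling factor: 54/15 = 18/5 = 3.6.
cake flour: (2 cup + 10 tbsp = 2.625 cup) × 18/5 × 114 g/cup ≈ 1077 g
maple syrup: (3 cup + 6 tbsp = 3.375 cup) × 18/5 × 240 mL/cup = 2916 mL
granulated sugar: 1.5 oz × 18/5 × 28.35 g/oz ≈ 153 g
all-purpose flour: (3 cup + 8 tbsp = 3.5 cup) × 18/5 × 125 g/cup = 1575 g

cake flour: 1077 g; maple syrup: 2916 mL; granulated sugar: 153 g; all-purpose flour: 1575 g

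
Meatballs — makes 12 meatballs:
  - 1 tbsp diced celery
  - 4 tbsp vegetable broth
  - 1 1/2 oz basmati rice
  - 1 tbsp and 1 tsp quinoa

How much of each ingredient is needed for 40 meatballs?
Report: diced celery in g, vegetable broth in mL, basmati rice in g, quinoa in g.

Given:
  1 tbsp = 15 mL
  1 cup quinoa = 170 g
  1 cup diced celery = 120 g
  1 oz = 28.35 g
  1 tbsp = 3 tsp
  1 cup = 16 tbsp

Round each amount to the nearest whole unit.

Scaling factor: 40/12 = 10/3.
diced celery: 1 tbsp × 10/3 ÷ 16 tbsp/cup × 120 g/cup = 25 g
vegetable broth: 4 tbsp × 10/3 × 15 mL/tbsp = 200 mL
basmati rice: 1.5 oz × 10/3 × 28.35 g/oz ≈ 142 g
quinoa: (1 tbsp + 1 tsp = 4/3 tbsp) × 10/3 ÷ 16 tbsp/cup × 170 g/cup ≈ 47 g

diced celery: 25 g; vegetable broth: 200 mL; basmati rice: 142 g; quinoa: 47 g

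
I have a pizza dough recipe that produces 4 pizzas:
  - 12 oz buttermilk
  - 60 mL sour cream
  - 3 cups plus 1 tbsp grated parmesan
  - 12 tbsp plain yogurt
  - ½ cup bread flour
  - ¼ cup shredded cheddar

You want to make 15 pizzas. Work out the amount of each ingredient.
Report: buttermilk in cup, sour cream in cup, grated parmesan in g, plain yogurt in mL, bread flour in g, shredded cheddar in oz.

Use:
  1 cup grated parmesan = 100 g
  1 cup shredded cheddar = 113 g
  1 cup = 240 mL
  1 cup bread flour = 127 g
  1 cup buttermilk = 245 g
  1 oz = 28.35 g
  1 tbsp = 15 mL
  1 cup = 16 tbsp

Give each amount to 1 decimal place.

Scaling factor: 15/4 = 3.75.
buttermilk: 12 oz × 15/4 × 28.35 g/oz ÷ 245 g/cup ≈ 5.2 cup
sour cream: 60 mL × 15/4 ÷ 240 mL/cup ≈ 0.9 cup
grated parmesan: (3 cup + 1 tbsp = 3.0625 cup) × 15/4 × 100 g/cup ≈ 1148.4 g
plain yogurt: 12 tbsp × 15/4 × 15 mL/tbsp = 675.0 mL
bread flour: 0.5 cup × 15/4 × 127 g/cup ≈ 238.1 g
shredded cheddar: 0.25 cup × 15/4 × 113 g/cup ÷ 28.35 g/oz ≈ 3.7 oz

buttermilk: 5.2 cup; sour cream: 0.9 cup; grated parmesan: 1148.4 g; plain yogurt: 675.0 mL; bread flour: 238.1 g; shredded cheddar: 3.7 oz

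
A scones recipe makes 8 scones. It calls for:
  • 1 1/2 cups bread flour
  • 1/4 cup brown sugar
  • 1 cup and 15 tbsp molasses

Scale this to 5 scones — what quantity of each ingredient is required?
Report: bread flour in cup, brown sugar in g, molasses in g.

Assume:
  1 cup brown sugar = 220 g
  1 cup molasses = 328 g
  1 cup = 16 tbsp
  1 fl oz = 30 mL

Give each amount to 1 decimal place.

bread flour: 0.9 cup; brown sugar: 34.4 g; molasses: 397.2 g

Scaling factor: 5/8 = 0.625.
bread flour: 1.5 cup × 5/8 ≈ 0.9 cup
brown sugar: 0.25 cup × 5/8 × 220 g/cup ≈ 34.4 g
molasses: (1 cup + 15 tbsp = 1.9375 cup) × 5/8 × 328 g/cup ≈ 397.2 g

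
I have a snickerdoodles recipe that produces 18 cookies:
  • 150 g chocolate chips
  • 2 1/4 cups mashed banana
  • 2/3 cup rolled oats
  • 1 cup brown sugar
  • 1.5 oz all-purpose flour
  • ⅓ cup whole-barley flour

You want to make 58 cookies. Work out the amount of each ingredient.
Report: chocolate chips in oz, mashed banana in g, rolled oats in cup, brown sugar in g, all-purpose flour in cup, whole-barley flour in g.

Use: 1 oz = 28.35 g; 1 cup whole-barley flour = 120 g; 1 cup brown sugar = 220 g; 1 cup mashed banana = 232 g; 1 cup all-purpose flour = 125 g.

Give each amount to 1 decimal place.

chocolate chips: 17.0 oz; mashed banana: 1682.0 g; rolled oats: 2.1 cup; brown sugar: 708.9 g; all-purpose flour: 1.1 cup; whole-barley flour: 128.9 g

Scaling factor: 58/18 = 29/9.
chocolate chips: 150 g × 29/9 ÷ 28.35 g/oz ≈ 17.0 oz
mashed banana: 2.25 cup × 29/9 × 232 g/cup = 1682.0 g
rolled oats: 2/3 cup × 29/9 ≈ 2.1 cup
brown sugar: 1 cup × 29/9 × 220 g/cup ≈ 708.9 g
all-purpose flour: 1.5 oz × 29/9 × 28.35 g/oz ÷ 125 g/cup ≈ 1.1 cup
whole-barley flour: 1/3 cup × 29/9 × 120 g/cup ≈ 128.9 g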